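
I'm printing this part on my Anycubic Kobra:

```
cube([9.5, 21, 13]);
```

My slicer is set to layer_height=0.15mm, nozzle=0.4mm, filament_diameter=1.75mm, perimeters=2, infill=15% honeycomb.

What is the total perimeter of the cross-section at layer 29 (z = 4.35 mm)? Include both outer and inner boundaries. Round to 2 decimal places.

At z = 4.35 mm: the 9.5×21 cube contributes its full rectangle (perimeter 61.00 mm). Overall, the cross-section is a single solid region. Total boundary length (outer) = 61.00 mm.

61.00 mm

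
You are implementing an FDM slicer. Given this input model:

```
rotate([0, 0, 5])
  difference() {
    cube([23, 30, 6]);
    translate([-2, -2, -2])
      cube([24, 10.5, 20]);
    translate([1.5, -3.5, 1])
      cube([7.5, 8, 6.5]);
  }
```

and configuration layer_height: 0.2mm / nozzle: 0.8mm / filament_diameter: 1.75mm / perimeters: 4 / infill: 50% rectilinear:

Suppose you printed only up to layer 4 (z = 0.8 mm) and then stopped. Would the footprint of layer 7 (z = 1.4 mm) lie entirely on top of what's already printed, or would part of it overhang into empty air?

Compare the two slices. At z = 0.8: the cube is present — its section is the full 23×30 rectangle (area 690.00 mm²); the cube at (-2, -2) is present — its section is the full 24×10.5 rectangle (area 252.00 mm²); the cube at (1.5, -3.5) is not intersected at this z (z outside [1, 7.5]); Taking the first minus the rest: starting from the 23×30 cube (690.00 mm²), the 24×10.5 cube at (-2, -2) partially overlaps it — only the 187.00 mm² overlap (of its 252.00 mm²) is removed, clipping the outline — area = 503.00 mm²; (whole slice rotated 5° about Z — lengths, areas and connectivity unchanged). At z = 1.4: the 23×30 cube contributes its full rectangle (area 690.00 mm²); the 24×10.5 cube at (-2, -2) contributes its full rectangle (area 252.00 mm²); the 7.5×8 cube at (1.5, -3.5) contributes its full rectangle (area 60.00 mm²); Subtracting the remaining from the first: starting from the 23×30 cube (690.00 mm²), the 24×10.5 cube at (-2, -2) partially overlaps it — only the 187.00 mm² overlap (of its 252.00 mm²) is removed, clipping the outline; the 7.5×8 cube at (1.5, -3.5) misses the remaining region (no effect) — area = 503.00 mm²; (whole slice rotated 5° about Z — lengths, areas and connectivity unchanged). Checking containment: the cross-section at z = 1.4 is a subset of the cross-section at z = 0.8.

entirely on top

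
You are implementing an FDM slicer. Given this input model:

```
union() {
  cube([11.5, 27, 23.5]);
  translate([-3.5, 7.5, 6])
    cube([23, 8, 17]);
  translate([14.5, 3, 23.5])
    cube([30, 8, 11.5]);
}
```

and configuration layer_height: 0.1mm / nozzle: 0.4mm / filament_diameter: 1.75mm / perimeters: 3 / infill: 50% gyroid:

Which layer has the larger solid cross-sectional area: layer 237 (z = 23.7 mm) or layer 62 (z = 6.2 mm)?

Layer 237 (z = 23.7): the cube does not reach this height (z outside [0, 23.5]); the cube at (-3.5, 7.5) is absent (z outside [6, 23]); the cube at (14.5, 3) (footprint 30×8) is included at this height (area 240.00 mm²); Merging all regions: only the 30×8 cube at (14.5, 3) is present, so the union is just that shape — area = 240.00 mm². So its area = 240.00 mm². Layer 62 (z = 6.2): the cube is present — its section is the full 11.5×27 rectangle (area 310.50 mm²); the 23×8 cube at (-3.5, 7.5) contributes its full rectangle (area 184.00 mm²); the cube at (14.5, 3) does not reach this height (z outside [23.5, 35]); Merging all regions: the regions partially overlap — summed areas 494.50 mm² minus the doubly-counted overlap 92.00 mm² gives 402.50 mm² — area = 402.50 mm². So its area = 402.50 mm². Layer 62 is larger (402.50 vs 240.00 mm²).

layer 62 (z = 6.2 mm)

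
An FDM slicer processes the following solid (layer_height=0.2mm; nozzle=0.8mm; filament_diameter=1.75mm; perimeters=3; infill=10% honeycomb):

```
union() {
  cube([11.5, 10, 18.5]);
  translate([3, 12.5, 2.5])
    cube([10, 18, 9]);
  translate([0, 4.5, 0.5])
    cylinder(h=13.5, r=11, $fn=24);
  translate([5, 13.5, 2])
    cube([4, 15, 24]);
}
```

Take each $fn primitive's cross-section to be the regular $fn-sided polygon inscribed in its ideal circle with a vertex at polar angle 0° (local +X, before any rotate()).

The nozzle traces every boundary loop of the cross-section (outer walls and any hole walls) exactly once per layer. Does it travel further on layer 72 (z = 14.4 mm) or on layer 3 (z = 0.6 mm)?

Layer 72 (z = 14.4): the cube is present — its section is the full 11.5×10 rectangle (perimeter 43.00 mm); the cube at (3, 12.5) is not intersected at this z (z outside [2.5, 11.5]); the cylinder at (0, 4.5) does not reach this height (z outside [0.5, 14]); the cube at (5, 13.5) is present — its section is the full 4×15 rectangle (perimeter 38.00 mm); Taking the union: the 2 present regions are separate (no shared area or edge), so areas and boundary lengths simply add and each stays a separate island — boundary = 81.00 mm. So its perimeter = 81.00 mm. Layer 3 (z = 0.6): the cube (footprint 11.5×10) is included at this height (perimeter 43.00 mm); the cube at (3, 12.5) is absent (z outside [2.5, 11.5]); the cylinder at (0, 4.5): section is a regular 24-gon, circumradius r=11 (perimeter = 2·24·11.000·sin(180°/24) = 68.92 mm); the cube at (5, 13.5) is not intersected at this z (z outside [2, 26]); Merging all regions: the regions partially overlap (shared area 105.30 mm²), so the edge portions inside another operand are dropped and the merged outline is re-measured after clipping — boundary = 72.05 mm. So its perimeter = 72.05 mm. Layer 72 is larger (81.00 vs 72.05 mm).

layer 72 (z = 14.4 mm)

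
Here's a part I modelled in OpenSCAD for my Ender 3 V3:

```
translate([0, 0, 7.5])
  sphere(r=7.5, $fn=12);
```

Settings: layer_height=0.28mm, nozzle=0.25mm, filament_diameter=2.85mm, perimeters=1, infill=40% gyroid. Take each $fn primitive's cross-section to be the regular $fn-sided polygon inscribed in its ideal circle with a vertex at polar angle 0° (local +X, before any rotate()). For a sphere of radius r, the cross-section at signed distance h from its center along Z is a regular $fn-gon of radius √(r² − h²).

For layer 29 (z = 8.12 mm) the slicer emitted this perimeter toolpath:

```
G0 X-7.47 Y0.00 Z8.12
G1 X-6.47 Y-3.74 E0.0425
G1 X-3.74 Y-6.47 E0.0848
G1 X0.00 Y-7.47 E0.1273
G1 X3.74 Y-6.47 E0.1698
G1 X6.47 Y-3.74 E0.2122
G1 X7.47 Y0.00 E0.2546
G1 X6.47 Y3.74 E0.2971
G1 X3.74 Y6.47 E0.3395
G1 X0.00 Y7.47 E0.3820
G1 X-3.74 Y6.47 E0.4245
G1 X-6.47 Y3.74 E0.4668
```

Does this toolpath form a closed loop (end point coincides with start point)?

Start point (G0): (-7.47, 0.00). End point (last G1): the path does not return to the start — open.

no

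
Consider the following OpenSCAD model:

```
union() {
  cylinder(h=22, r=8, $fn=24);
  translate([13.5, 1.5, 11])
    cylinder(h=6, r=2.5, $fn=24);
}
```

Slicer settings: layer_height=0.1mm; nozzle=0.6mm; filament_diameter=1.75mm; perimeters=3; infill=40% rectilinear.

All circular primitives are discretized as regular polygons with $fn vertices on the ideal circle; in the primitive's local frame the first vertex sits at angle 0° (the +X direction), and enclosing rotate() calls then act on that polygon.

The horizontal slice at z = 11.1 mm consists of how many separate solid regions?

At z = 11.1 mm: the r=8 cylinder contributes a regular 24-gon of circumradius 8; the r=2.5 cylinder at (13.5, 1.5) gives a regular 24-gon of circumradius 2.5 (constant along its height); Merging all regions: the 2 present regions are separate (no shared area or edge), so areas and boundary lengths simply add and each stays a separate island — 2 connected regions. The result has 2 disconnected regions.

2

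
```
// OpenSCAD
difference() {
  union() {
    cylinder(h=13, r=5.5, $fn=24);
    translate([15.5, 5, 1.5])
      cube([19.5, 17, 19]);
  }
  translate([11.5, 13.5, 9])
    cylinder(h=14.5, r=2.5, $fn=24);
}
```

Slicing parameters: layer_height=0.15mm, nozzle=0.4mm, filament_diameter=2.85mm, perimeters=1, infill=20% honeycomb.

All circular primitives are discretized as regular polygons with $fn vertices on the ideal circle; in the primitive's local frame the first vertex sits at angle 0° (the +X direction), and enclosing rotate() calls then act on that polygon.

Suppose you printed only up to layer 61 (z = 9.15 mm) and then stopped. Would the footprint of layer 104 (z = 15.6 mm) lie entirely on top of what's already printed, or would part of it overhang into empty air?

Compare the two slices. At z = 9.15: the r=5.5 cylinder gives a regular 24-gon of circumradius 5.5 (constant along its height) (area = (24/2)·5.500²·sin(360°/24) = 93.95 mm²); the cube at (15.5, 5) is present — its section is the full 19.5×17 rectangle (area 331.50 mm²); Combining (union): the 2 present regions are separate (no shared area or edge), so areas and boundary lengths simply add and each stays a separate island — area = 425.45 mm²; the cylinder at (11.5, 13.5): section is a regular 24-gon, circumradius r=2.5 (area = (24/2)·2.500²·sin(360°/24) = 19.41 mm²); Taking the first minus the rest: starting from the result so far (425.45 mm²), the r=2.5 cylinder at (11.5, 13.5) misses the remaining region (no effect) — area = 425.45 mm². At z = 15.6: the cylinder is not intersected at this z (z outside [0, 13]); the 19.5×17 cube at (15.5, 5) contributes its full rectangle (area 331.50 mm²); Taking the union: only the 19.5×17 cube at (15.5, 5) is present, so the union is just that shape — area = 331.50 mm²; the r=2.5 cylinder at (11.5, 13.5) gives a regular 24-gon of circumradius 2.5 (constant along its height) (area = (24/2)·2.500²·sin(360°/24) = 19.41 mm²); Taking the first minus the rest: starting from that combined region (331.50 mm²), the r=2.5 cylinder at (11.5, 13.5) misses the remaining region (no effect) — area = 331.50 mm². Checking containment: the cross-section at z = 15.6 is a subset of the cross-section at z = 9.15.

entirely on top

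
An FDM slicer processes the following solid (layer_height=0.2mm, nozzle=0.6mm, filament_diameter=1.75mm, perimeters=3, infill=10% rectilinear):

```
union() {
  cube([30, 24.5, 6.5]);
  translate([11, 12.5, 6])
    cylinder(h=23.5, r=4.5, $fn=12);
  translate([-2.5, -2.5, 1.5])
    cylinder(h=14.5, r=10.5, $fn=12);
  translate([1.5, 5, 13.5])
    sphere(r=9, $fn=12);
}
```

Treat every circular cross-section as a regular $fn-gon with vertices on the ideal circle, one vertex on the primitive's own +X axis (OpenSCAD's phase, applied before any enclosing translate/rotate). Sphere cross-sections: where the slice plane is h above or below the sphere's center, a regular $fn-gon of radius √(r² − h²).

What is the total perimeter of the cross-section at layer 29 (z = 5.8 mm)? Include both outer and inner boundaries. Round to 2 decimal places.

146.95 mm

At z = 5.8 mm: the cube (footprint 30×24.5) is included at this height (perimeter 109.00 mm); the cylinder at (11, 12.5) is not intersected at this z (z outside [6, 29.5]); the r=10.5 cylinder at (-2.5, -2.5) contributes a regular 12-gon of circumradius 10.5 (perimeter = 2·12·10.500·sin(180°/12) = 65.22 mm); the r=9 sphere at (1.5, 5) contributes a regular 12-gon of circumradius √(9²−7.7²) = 4.659 (perimeter = 2·12·4.659·sin(180°/12) = 28.94 mm); Combining (union): the regions partially overlap (shared area 100.96 mm²), so the edge portions inside another operand are dropped and the merged outline is re-measured after clipping — boundary = 146.95 mm. Overall, the cross-section is a single solid region. Total boundary length (outer) = 146.95 mm.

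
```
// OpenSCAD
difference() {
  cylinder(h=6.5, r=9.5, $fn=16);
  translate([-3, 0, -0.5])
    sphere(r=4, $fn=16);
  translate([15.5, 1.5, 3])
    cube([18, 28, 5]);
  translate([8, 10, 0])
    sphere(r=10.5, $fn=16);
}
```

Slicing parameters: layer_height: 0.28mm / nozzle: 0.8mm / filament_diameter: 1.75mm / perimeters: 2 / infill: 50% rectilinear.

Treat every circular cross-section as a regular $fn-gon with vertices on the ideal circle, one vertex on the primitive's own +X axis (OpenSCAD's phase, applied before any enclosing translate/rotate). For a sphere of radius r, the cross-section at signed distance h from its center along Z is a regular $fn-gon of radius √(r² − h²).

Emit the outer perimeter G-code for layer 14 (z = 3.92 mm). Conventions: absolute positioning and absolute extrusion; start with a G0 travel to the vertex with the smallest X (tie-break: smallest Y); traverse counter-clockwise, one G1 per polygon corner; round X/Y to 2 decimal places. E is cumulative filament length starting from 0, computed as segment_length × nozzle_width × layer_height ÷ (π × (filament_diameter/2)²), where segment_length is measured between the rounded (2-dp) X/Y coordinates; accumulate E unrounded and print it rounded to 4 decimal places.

G0 X-9.50 Y0.00 Z3.92
G1 X-8.78 Y-3.64 E0.3456
G1 X-6.72 Y-6.72 E0.6906
G1 X-3.64 Y-8.78 E1.0357
G1 X0.00 Y-9.50 E1.3813
G1 X3.64 Y-8.78 E1.7268
G1 X6.72 Y-6.72 E2.0719
G1 X8.78 Y-3.64 E2.4170
G1 X9.50 Y0.00 E2.7625
G1 X9.39 Y0.54 E2.8139
G1 X8.00 Y0.26 E2.9459
G1 X4.27 Y1.00 E3.3000
G1 X1.11 Y3.11 E3.6539
G1 X-1.00 Y6.27 E4.0078
G1 X-1.58 Y9.19 E4.2850
G1 X-3.64 Y8.78 E4.4806
G1 X-6.72 Y6.72 E4.8257
G1 X-8.78 Y3.64 E5.1708
G1 X-9.50 Y0.00 E5.5163

At z = 3.92 mm: the cylinder: section is a regular 16-gon, circumradius r=9.5; the sphere at (-3, 0) is not intersected at this z (|z−center|=4.420 > r=4); the 18×28 cube at (15.5, 1.5) contributes its full rectangle; the sphere at (8, 10): section is a regular 16-gon, circumradius = √(r²−h²) = √(10.5²−3.92²) = 9.741; Taking the first minus the rest: starting from the r=9.5 cylinder, the 18×28 cube at (15.5, 1.5) misses the remaining region (no effect); the r=10.5 sphere at (8, 10) partially overlaps it — only the 60.01 mm² overlap (of its 290.48 mm²) is removed, clipping the outline — 1 connected region. The outline is a single polygon with 18 vertices. Extrusion per mm of travel: 0.8 × 0.28 / (π × 0.875²) = 0.093128. Accumulating E over each segment gives final E = 5.5163.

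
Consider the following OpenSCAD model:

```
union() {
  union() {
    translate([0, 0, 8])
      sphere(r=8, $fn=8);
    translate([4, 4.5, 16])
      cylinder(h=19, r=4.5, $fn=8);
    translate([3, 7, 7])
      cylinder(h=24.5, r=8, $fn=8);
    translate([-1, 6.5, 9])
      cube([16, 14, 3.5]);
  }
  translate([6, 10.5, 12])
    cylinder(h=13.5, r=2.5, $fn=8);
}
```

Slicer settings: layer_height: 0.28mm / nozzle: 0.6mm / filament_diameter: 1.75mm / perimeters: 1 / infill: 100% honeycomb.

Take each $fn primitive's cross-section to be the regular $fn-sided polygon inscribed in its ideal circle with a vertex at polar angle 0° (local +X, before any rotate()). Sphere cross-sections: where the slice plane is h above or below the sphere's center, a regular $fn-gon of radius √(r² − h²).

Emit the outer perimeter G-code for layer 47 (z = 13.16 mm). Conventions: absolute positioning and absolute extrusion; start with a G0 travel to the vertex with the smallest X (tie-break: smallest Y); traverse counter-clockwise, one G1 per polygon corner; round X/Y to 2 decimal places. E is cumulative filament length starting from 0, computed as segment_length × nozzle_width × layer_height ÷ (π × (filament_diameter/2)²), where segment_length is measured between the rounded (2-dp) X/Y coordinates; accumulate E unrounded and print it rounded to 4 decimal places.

At z = 13.16 mm: the sphere: section is a regular 8-gon, circumradius = √(r²−h²) = √(8²−5.16²) = 6.113; the cylinder at (4, 4.5) does not reach this height (z outside [16, 35]); the r=8 cylinder at (3, 7) gives a regular 8-gon of circumradius 8 (constant along its height); the cube at (-1, 6.5) does not reach this height (z outside [9, 12.5]); Combining (union): the regions partially overlap (shared area 43.74 mm²), so overlapping operands fuse into one piece — 1 connected region; the r=2.5 cylinder at (6, 10.5) contributes a regular 8-gon of circumradius 2.5; Taking the union: the r=2.5 cylinder at (6, 10.5) lies entirely inside that combined region, so the union is just that combined region — 1 connected region. The outline is a single polygon with 14 vertices. Extrusion per mm of travel: 0.6 × 0.28 / (π × 0.875²) = 0.069846. Accumulating E over each segment gives final E = 4.2098.

G0 X-6.11 Y0.00 Z13.16
G1 X-4.32 Y-4.32 E0.3266
G1 X0.00 Y-6.11 E0.6532
G1 X4.32 Y-4.32 E0.9798
G1 X6.11 Y0.00 E1.3065
G1 X6.01 Y0.25 E1.3253
G1 X8.66 Y1.34 E1.5254
G1 X11.00 Y7.00 E1.9532
G1 X8.66 Y12.66 E2.3810
G1 X3.00 Y15.00 E2.8087
G1 X-2.66 Y12.66 E3.2365
G1 X-5.00 Y7.00 E3.6643
G1 X-3.95 Y4.48 E3.8550
G1 X-4.32 Y4.32 E3.8831
G1 X-6.11 Y0.00 E4.2098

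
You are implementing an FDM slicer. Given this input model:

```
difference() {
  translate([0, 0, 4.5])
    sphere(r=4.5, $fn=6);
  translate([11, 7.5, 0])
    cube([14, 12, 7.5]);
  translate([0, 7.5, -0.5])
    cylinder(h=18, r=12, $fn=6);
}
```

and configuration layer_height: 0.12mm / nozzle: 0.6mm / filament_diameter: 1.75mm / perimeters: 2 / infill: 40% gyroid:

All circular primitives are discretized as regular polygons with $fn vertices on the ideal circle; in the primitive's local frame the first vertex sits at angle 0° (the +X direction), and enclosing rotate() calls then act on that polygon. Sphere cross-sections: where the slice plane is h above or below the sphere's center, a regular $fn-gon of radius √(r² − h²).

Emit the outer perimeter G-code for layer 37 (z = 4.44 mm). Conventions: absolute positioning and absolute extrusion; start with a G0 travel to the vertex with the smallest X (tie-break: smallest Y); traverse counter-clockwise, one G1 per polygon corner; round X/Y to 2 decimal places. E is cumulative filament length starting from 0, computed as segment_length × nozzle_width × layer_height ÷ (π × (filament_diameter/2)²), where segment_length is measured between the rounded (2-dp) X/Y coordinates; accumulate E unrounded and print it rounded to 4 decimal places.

At z = 4.44 mm: the r=4.5 sphere contributes a regular 6-gon of circumradius √(4.5²−0.06²) = 4.500; the 14×12 cube at (11, 7.5) contributes its full rectangle; the r=12 cylinder at (0, 7.5) contributes a regular 6-gon of circumradius 12; Subtracting the remaining from the first: starting from the r=4.5 sphere, the 14×12 cube at (11, 7.5) misses the remaining region (no effect); the r=12 cylinder at (0, 7.5) partially overlaps it — only the 47.50 mm² overlap (of its 374.12 mm²) is removed, clipping the outline — 1 connected region. The outline is a single polygon with 4 vertices. Extrusion per mm of travel: 0.6 × 0.12 / (π × 0.875²) = 0.029934. Accumulating E over each segment gives final E = 0.3739.

G0 X-2.83 Y-2.89 Z4.44
G1 X-2.25 Y-3.90 E0.0349
G1 X2.25 Y-3.90 E0.1696
G1 X2.83 Y-2.89 E0.2044
G1 X-2.83 Y-2.89 E0.3739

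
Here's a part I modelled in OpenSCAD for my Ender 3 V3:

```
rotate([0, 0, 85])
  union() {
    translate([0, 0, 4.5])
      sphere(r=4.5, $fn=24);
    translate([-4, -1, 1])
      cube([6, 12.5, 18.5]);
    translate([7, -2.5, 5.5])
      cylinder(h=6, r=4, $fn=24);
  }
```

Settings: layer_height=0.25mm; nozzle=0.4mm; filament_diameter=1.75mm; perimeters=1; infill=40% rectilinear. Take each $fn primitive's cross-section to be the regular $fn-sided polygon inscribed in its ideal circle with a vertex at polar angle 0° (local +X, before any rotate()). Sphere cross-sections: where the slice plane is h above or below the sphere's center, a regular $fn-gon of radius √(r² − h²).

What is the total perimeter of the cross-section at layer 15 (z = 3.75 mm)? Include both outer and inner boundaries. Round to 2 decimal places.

At z = 3.75 mm: the r=4.5 sphere contributes a regular 24-gon of circumradius √(4.5²−0.75²) = 4.437 (perimeter = 2·24·4.437·sin(180°/24) = 27.80 mm); the cube at (-4, -1) (footprint 6×12.5) is included at this height (perimeter 37.00 mm); the cylinder at (7, -2.5) is absent (z outside [5.5, 11.5]); Taking the union: the regions partially overlap (shared area 29.28 mm²), so the edge portions inside another operand are dropped and the merged outline is re-measured after clipping — boundary = 43.90 mm; (rotated 85° about Z; rotation is an isometry so areas/perimeters/island counts are preserved). Overall, the cross-section is a single solid region. Total boundary length (outer) = 43.90 mm.

43.90 mm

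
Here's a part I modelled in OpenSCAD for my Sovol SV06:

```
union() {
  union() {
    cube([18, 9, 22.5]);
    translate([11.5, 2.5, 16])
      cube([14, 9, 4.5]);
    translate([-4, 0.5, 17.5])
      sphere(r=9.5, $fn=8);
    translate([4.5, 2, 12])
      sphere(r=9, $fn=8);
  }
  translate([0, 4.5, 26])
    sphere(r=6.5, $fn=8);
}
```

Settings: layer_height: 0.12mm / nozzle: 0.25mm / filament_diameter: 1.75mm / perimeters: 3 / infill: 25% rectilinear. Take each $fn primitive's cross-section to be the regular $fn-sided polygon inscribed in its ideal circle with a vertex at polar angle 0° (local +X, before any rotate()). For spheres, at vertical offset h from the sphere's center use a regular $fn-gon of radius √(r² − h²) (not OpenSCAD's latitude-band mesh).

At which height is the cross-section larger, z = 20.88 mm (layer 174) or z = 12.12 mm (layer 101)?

layer 101 (z = 12.12 mm)

Layer 174 (z = 20.88): the cube is present — its section is the full 18×9 rectangle (area 162.00 mm²); the cube at (11.5, 2.5) is absent (z outside [16, 20.5]); the r=9.5 sphere at (-4, 0.5) slices to a regular 8-gon of circumradius 8.878 (√(r²−h²) with h=3.38 from center) (area = (8/2)·8.878²·sin(360°/8) = 222.95 mm²); the r=9 sphere at (4.5, 2) slices to a regular 8-gon of circumradius 1.465 (√(r²−h²) with h=8.88 from center) (area = (8/2)·1.465²·sin(360°/8) = 6.07 mm²); Merging all regions: the regions partially overlap — summed areas 391.02 mm² minus the doubly-counted overlap 31.99 mm² gives 359.03 mm² — area = 359.03 mm²; the r=6.5 sphere at (0, 4.5) contributes a regular 8-gon of circumradius √(6.5²−5.12²) = 4.004 (area = (8/2)·4.004²·sin(360°/8) = 45.36 mm²); Taking the union: the regions partially overlap — summed areas 404.38 mm² minus the doubly-counted overlap 44.99 mm² gives 359.40 mm² — area = 359.40 mm². So its area = 359.40 mm². Layer 101 (z = 12.12): the cube (footprint 18×9) is included at this height (area 162.00 mm²); the cube at (11.5, 2.5) does not reach this height (z outside [16, 20.5]); the r=9.5 sphere at (-4, 0.5) slices to a regular 8-gon of circumradius 7.830 (√(r²−h²) with h=5.38 from center) (area = (8/2)·7.830²·sin(360°/8) = 173.40 mm²); the sphere at (4.5, 2): section is a regular 8-gon, circumradius = √(r²−h²) = √(9²−0.12²) = 8.999 (area = (8/2)·8.999²·sin(360°/8) = 229.06 mm²); Combining (union): the regions partially overlap — summed areas 564.46 mm² minus the doubly-counted overlap 179.25 mm² gives 385.21 mm² — area = 385.21 mm²; the sphere at (0, 4.5) does not reach this height (|z−center|=13.880 > r=6.5); Combining (union): only the result so far is present, so the union is just that shape — area = 385.21 mm². So its area = 385.21 mm². Layer 101 is larger (385.21 vs 359.40 mm²).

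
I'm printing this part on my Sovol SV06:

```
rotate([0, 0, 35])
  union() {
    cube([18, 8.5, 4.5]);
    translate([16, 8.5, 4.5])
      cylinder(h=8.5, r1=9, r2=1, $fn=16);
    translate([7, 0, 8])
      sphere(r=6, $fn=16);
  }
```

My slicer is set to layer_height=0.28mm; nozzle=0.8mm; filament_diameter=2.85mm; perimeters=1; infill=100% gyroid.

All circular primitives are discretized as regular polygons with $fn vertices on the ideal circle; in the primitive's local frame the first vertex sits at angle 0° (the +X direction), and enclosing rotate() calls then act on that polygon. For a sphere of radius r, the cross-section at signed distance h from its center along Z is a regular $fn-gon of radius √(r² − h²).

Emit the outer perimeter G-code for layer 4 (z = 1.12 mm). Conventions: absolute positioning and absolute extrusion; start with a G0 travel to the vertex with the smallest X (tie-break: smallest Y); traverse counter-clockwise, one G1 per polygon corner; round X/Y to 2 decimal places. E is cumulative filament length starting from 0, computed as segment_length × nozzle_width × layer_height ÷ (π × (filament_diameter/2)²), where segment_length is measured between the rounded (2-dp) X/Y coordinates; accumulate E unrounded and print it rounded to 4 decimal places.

At z = 1.12 mm: the cube is present — its section is the full 18×8.5 rectangle; the cone at (16, 8.5) is not intersected at this z (z outside [4.5, 13]); the sphere at (7, 0) does not reach this height (|z−center|=6.880 > r=6); Merging all regions: only the 18×8.5 cube is present, so the union is just that shape — 1 connected region; (rotated 35° about Z; rotation is an isometry so areas/perimeters/island counts are preserved). The outline is a single polygon with 4 vertices. Extrusion per mm of travel: 0.8 × 0.28 / (π × 1.425²) = 0.035113. Accumulating E over each segment gives final E = 1.8611.

G0 X-4.88 Y6.96 Z1.12
G1 X0.00 Y0.00 E0.2985
G1 X14.74 Y10.32 E0.9303
G1 X9.87 Y17.29 E1.2288
G1 X-4.88 Y6.96 E1.8611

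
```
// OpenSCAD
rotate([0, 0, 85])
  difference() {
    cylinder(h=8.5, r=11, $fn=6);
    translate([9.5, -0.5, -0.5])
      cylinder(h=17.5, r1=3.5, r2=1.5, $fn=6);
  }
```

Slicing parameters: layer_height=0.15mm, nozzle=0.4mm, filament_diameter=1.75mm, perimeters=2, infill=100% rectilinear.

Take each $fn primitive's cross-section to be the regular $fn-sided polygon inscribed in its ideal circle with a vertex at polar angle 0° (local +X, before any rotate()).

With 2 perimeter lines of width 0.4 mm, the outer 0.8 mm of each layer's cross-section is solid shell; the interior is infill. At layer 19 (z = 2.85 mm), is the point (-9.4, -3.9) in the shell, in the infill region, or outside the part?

shell

At z = 2.85 mm: the r=11 cylinder gives a regular 6-gon of circumradius 11 (constant along its height); the cone at (9.5, -0.5) contributes a regular 6-gon of circumradius 3.117 (interpolated between r1=3.5 and r2=1.5 at t=0.191); Subtracting the remaining from the first: starting from the r=11 cylinder, the cone at (9.5, -0.5) partially overlaps it — only the 16.37 mm² overlap (of its 25.24 mm²) is removed, clipping the outline — 1 connected region; (whole slice rotated 85° about Z — lengths, areas and connectivity unchanged). Overall, the cross-section is a single solid region. Undo the 85° rotation: the query point maps to (-4.704, 9.024) in the un-rotated model frame. The nearest boundary edge runs (-5.50, 9.53)→(5.50, 9.53); distance from the point to it = 0.50 mm. The point is inside the cross-section, 0.50 mm from the nearest boundary — within the 0.8 mm shell band (2 × 0.4).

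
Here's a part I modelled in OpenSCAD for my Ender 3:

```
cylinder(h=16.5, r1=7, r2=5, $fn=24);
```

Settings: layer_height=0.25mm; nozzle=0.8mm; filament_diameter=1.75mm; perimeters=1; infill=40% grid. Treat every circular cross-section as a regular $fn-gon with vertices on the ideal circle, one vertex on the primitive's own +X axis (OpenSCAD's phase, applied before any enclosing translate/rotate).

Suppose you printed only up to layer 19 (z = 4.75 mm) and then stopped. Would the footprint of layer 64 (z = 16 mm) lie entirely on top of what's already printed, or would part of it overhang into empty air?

entirely on top

Compare the two slices. At z = 4.75: the cone contributes a regular 24-gon of circumradius 6.424 (interpolated between r1=7 and r2=5 at t=0.288) (area = (24/2)·6.424²·sin(360°/24) = 128.18 mm²). At z = 16: the cone: at t=0.970 of its height the radius interpolates to r₁+(r₂−r₁)t = 5.061, giving a regular 24-gon of that circumradius (area = (24/2)·5.061²·sin(360°/24) = 79.54 mm²). Checking containment: the cross-section at z = 16 is a subset of the cross-section at z = 4.75.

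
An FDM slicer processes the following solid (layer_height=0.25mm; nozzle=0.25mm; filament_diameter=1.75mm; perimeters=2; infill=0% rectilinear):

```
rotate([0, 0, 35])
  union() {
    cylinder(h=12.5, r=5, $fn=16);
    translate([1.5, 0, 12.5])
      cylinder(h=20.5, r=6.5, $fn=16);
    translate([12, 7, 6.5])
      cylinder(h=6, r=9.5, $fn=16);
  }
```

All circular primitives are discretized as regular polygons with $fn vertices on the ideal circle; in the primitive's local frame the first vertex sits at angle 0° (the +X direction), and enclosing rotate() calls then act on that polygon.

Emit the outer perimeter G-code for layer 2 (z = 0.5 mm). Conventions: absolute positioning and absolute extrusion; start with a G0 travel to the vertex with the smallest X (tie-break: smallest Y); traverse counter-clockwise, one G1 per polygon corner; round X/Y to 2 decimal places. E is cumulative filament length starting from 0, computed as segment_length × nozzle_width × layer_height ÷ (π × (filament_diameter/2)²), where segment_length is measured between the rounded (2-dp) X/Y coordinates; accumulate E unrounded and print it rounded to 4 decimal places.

G0 X-4.92 Y0.87 Z0.50
G1 X-4.88 Y-1.08 E0.0507
G1 X-4.10 Y-2.87 E0.1014
G1 X-2.69 Y-4.22 E0.1521
G1 X-0.87 Y-4.92 E0.2028
G1 X1.08 Y-4.88 E0.2535
G1 X2.87 Y-4.10 E0.3042
G1 X4.22 Y-2.69 E0.3549
G1 X4.92 Y-0.87 E0.4056
G1 X4.88 Y1.08 E0.4563
G1 X4.10 Y2.87 E0.5070
G1 X2.69 Y4.22 E0.5578
G1 X0.87 Y4.92 E0.6084
G1 X-1.08 Y4.88 E0.6591
G1 X-2.87 Y4.10 E0.7098
G1 X-4.22 Y2.69 E0.7606
G1 X-4.92 Y0.87 E0.8112

At z = 0.5 mm: the cylinder: section is a regular 16-gon, circumradius r=5; the cylinder at (1.5, 0) does not reach this height (z outside [12.5, 33]); the cylinder at (12, 7) does not reach this height (z outside [6.5, 12.5]); Merging all regions: only the r=5 cylinder is present, so the union is just that shape — 1 connected region; (rotated 35° about Z; rotation is an isometry so areas/perimeters/island counts are preserved). The outline is a single polygon with 16 vertices. Extrusion per mm of travel: 0.25 × 0.25 / (π × 0.875²) = 0.025984. Accumulating E over each segment gives final E = 0.8112.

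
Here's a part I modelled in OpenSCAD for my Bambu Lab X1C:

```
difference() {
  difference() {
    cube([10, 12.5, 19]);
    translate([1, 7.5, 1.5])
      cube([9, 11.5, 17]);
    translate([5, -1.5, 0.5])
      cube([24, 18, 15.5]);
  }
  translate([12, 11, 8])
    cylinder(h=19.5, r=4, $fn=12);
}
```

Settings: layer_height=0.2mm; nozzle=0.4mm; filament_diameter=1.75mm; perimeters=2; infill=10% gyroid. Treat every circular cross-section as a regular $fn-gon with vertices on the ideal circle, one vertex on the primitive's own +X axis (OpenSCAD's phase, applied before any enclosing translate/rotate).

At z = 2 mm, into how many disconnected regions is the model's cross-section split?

1

At z = 2 mm: the cube is present — its section is the full 10×12.5 rectangle; the cube at (1, 7.5) (footprint 9×11.5) is included at this height; the 24×18 cube at (5, -1.5) contributes its full rectangle; Taking the first minus the rest: starting from the 10×12.5 cube, the 9×11.5 cube at (1, 7.5) partially overlaps it — only the 45.00 mm² overlap (of its 103.50 mm²) is removed, clipping the outline; the 24×18 cube at (5, -1.5) partially overlaps it — only the 37.50 mm² overlap (of its 432.00 mm²) is removed, clipping the outline — 1 connected region; the cylinder at (12, 11) does not reach this height (z outside [8, 27.5]); After the difference (first − rest): none of the subtracted shapes is present at this height, so the result so far is unchanged — 1 connected region. The result has 1 disconnected region.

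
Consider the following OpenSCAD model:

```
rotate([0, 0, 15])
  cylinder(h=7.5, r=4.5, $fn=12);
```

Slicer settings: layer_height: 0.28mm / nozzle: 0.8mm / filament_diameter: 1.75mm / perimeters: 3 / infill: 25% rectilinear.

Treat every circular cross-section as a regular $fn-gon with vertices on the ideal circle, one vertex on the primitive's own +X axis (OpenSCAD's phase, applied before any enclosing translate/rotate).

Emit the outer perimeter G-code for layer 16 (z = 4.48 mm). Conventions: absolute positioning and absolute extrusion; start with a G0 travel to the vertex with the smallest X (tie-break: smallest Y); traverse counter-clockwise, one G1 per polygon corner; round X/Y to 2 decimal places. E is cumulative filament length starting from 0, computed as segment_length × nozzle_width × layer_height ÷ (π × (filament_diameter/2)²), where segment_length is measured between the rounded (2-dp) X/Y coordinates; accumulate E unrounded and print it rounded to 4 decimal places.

G0 X-4.35 Y-1.16 Z4.48
G1 X-3.18 Y-3.18 E0.2174
G1 X-1.16 Y-4.35 E0.4348
G1 X1.16 Y-4.35 E0.6509
G1 X3.18 Y-3.18 E0.8682
G1 X4.35 Y-1.16 E1.0856
G1 X4.35 Y1.16 E1.3017
G1 X3.18 Y3.18 E1.5191
G1 X1.16 Y4.35 E1.7365
G1 X-1.16 Y4.35 E1.9526
G1 X-3.18 Y3.18 E2.1699
G1 X-4.35 Y1.16 E2.3873
G1 X-4.35 Y-1.16 E2.6034

At z = 4.48 mm: the r=4.5 cylinder gives a regular 12-gon of circumradius 4.5 (constant along its height); (rotated 15° about Z; rotation is an isometry so areas/perimeters/island counts are preserved). The outline is a single polygon with 12 vertices. Extrusion per mm of travel: 0.8 × 0.28 / (π × 0.875²) = 0.093128. Accumulating E over each segment gives final E = 2.6034.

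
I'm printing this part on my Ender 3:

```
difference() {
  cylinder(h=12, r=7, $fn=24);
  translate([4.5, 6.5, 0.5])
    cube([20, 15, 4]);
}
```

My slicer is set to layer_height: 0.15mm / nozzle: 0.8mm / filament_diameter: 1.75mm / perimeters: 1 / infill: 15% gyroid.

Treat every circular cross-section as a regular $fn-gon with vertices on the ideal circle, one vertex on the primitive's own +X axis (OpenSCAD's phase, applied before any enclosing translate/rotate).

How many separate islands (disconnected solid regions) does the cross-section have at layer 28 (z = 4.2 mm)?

At z = 4.2 mm: the r=7 cylinder contributes a regular 24-gon of circumradius 7; the 20×15 cube at (4.5, 6.5) contributes its full rectangle; Taking the first minus the rest: starting from the r=7 cylinder, the 20×15 cube at (4.5, 6.5) misses the remaining region (no effect) — 1 connected region. Overall, the cross-section is a single solid region. Island count = 1.

1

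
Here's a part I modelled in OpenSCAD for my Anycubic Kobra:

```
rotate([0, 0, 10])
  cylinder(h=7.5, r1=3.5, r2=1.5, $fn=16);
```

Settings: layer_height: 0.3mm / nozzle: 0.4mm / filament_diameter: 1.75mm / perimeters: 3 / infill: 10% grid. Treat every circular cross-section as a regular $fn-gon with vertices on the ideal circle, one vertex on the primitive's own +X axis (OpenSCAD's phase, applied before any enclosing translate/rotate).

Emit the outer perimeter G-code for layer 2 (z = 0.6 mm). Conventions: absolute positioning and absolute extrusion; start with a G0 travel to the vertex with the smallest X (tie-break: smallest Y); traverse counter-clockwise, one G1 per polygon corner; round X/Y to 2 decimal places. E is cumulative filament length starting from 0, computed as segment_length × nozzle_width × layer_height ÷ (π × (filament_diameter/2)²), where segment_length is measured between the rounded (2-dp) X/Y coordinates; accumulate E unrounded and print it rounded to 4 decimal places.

G0 X-3.29 Y-0.58 Z0.60
G1 X-2.82 Y-1.79 E0.0648
G1 X-1.92 Y-2.74 E0.1300
G1 X-0.72 Y-3.26 E0.1953
G1 X0.58 Y-3.29 E0.2602
G1 X1.79 Y-2.82 E0.3249
G1 X2.74 Y-1.92 E0.3902
G1 X3.26 Y-0.72 E0.4555
G1 X3.29 Y0.58 E0.5203
G1 X2.82 Y1.79 E0.5851
G1 X1.92 Y2.74 E0.6504
G1 X0.72 Y3.26 E0.7156
G1 X-0.58 Y3.29 E0.7805
G1 X-1.79 Y2.82 E0.8453
G1 X-2.74 Y1.92 E0.9106
G1 X-3.26 Y0.72 E0.9758
G1 X-3.29 Y-0.58 E1.0407

At z = 0.6 mm: the cone contributes a regular 16-gon of circumradius 3.340 (interpolated between r1=3.5 and r2=1.5 at t=0.080); (rotated 10° about Z; rotation is an isometry so areas/perimeters/island counts are preserved). The outline is a single polygon with 16 vertices. Extrusion per mm of travel: 0.4 × 0.3 / (π × 0.875²) = 0.049890. Accumulating E over each segment gives final E = 1.0407.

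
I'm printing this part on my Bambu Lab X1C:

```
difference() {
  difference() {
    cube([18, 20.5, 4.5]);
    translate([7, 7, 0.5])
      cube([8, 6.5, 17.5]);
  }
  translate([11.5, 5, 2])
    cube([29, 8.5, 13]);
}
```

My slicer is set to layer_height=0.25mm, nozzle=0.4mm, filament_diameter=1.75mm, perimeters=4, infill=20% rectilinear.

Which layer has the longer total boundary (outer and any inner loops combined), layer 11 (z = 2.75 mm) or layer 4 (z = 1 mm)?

layer 4 (z = 1 mm)

Layer 11 (z = 2.75): the cube is present — its section is the full 18×20.5 rectangle (perimeter 77.00 mm); the cube at (7, 7) is present — its section is the full 8×6.5 rectangle (perimeter 29.00 mm); Subtracting the remaining from the first: starting from the 18×20.5 cube, the 8×6.5 cube at (7, 7) lies wholly inside it (removes its full 52.00 mm² and its 29.00 mm outline becomes a hole wall) — boundary (outer + 1 inner loop) = 106.00 mm; the cube at (11.5, 5) (footprint 29×8.5) is included at this height (perimeter 75.00 mm); Subtracting the remaining from the first: starting from that combined region, the 29×8.5 cube at (11.5, 5) partially overlaps it — only the 32.50 mm² overlap (of its 246.50 mm²) is removed, clipping the outline — boundary = 99.00 mm. So its perimeter = 99.00 mm. Layer 4 (z = 1): the cube (footprint 18×20.5) is included at this height (perimeter 77.00 mm); the cube at (7, 7) is present — its section is the full 8×6.5 rectangle (perimeter 29.00 mm); Taking the first minus the rest: starting from the 18×20.5 cube, the 8×6.5 cube at (7, 7) lies wholly inside it (removes its full 52.00 mm² and its 29.00 mm outline becomes a hole wall) — boundary (outer + 1 inner loop) = 106.00 mm; the cube at (11.5, 5) is absent (z outside [2, 15]); After the difference (first − rest): none of the subtracted shapes is present at this height, so that combined region is unchanged — boundary (outer + 1 inner loop) = 106.00 mm. So its perimeter = 106.00 mm. Layer 4 is larger (106.00 vs 99.00 mm).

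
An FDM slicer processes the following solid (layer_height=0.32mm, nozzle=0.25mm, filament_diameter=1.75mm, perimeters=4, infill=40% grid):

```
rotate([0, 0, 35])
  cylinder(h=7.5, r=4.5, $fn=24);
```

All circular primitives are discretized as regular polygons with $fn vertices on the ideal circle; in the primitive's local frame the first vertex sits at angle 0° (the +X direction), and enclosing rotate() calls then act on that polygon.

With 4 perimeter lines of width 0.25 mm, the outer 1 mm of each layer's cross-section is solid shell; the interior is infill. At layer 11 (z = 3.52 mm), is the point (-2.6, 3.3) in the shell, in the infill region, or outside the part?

shell

At z = 3.52 mm: the r=4.5 cylinder contributes a regular 24-gon of circumradius 4.5; (whole slice rotated 35° about Z — lengths, areas and connectivity unchanged). Overall, the cross-section is a single solid region. Undo the 35° rotation: the query point maps to (-0.237, 4.195) in the un-rotated model frame. The nearest boundary edge runs (0.00, 4.50)→(-1.16, 4.35); distance from the point to it = 0.27 mm. The point is inside the cross-section, 0.27 mm from the nearest boundary — within the 1 mm shell band (4 × 0.25).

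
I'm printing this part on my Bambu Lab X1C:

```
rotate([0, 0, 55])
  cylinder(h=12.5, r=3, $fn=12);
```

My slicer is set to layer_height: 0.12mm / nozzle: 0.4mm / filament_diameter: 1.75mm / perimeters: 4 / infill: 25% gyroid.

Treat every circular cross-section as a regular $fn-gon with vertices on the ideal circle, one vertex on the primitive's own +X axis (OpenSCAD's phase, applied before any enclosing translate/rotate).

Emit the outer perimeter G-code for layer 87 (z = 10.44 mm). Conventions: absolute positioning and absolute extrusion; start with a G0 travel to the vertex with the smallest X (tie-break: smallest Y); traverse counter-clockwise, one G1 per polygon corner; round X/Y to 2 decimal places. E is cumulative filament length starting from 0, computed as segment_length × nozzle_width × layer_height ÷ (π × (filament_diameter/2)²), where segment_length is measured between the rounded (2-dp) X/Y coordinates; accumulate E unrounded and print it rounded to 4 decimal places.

At z = 10.44 mm: the r=3 cylinder contributes a regular 12-gon of circumradius 3; (whole slice rotated 55° about Z — lengths, areas and connectivity unchanged). The outline is a single polygon with 12 vertices. Extrusion per mm of travel: 0.4 × 0.12 / (π × 0.875²) = 0.019956. Accumulating E over each segment gives final E = 0.3721.

G0 X-2.99 Y0.26 Z10.44
G1 X-2.72 Y-1.27 E0.0310
G1 X-1.72 Y-2.46 E0.0620
G1 X-0.26 Y-2.99 E0.0930
G1 X1.27 Y-2.72 E0.1240
G1 X2.46 Y-1.72 E0.1550
G1 X2.99 Y-0.26 E0.1860
G1 X2.72 Y1.27 E0.2170
G1 X1.72 Y2.46 E0.2481
G1 X0.26 Y2.99 E0.2791
G1 X-1.27 Y2.72 E0.3101
G1 X-2.46 Y1.72 E0.3411
G1 X-2.99 Y0.26 E0.3721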